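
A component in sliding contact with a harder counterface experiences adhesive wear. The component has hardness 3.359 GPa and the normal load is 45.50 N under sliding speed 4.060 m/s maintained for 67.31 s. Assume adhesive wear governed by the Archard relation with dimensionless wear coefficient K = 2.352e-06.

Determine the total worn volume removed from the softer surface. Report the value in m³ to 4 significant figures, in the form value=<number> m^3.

value=8.707e-12 m^3

Intermediates appear rounded. All working math holds exact precision; a lone final rounding to four significant digits.
Sliding distance L = v·t = 4.060 m/s × 67.31 s = 273.3 m.
Hardness H = 3.359 GPa = 3.359e+09 Pa.
Working in SI base units: W = 45.50 N, H = 3.359e+09 Pa, K = 2.352e-06.
Volume removed: V = K·W·L/H = 2.352e-06 · 45.50 · 273.3 / 3.359e+09 = 8.707e-12 m³.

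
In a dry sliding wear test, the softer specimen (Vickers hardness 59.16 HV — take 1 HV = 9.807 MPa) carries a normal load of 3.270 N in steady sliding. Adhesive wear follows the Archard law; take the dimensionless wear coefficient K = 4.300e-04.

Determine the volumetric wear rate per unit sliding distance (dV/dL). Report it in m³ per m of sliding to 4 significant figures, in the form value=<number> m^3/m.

value=2.424e-12 m^3/m

Intermediates appear rounded; the algebra runs at exact precision; one final rounding: 4 significant figures.
Convert: Hardness H = 59.16 HV × 9.807 MPa/HV = 580.2 MPa = 5.802e+08 Pa.
In SI base units, W = 3.270 N, H = 5.802e+08 Pa, K = 4.300e-04.
The wear rate dV/dL = K·W/H (no L dependence): 4.300e-04 · 3.270 / 5.802e+08 = 2.424e-12 m³/m.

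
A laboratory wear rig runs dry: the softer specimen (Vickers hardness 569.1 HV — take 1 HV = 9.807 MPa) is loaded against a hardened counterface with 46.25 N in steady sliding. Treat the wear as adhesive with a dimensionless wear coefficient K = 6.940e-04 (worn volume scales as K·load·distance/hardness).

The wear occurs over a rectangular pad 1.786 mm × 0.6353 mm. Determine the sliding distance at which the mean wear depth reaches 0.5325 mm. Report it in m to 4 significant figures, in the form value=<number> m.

value=105.1 m

All arithmetic maintains full float precision, and displayed values are rounded, and rounded once at the end to 4 significant digits.
Hardness H = 569.1 HV × 9.807 MPa/HV = 5581 MPa = 5.581e+09 Pa.
Pad sides 1.786 mm × 0.6353 mm = 1.786e-03 m × 6.353e-04 m. Contact area A = 1.786e-03 m × 6.353e-04 m = 1.135e-06 m².
Depth limit h_lim = 0.5325 mm = 5.325e-04 m.
Restated in SI base units: W = 46.25 N, H = 5.581e+09 Pa, K = 6.940e-04.
Limit volume V_lim = h_lim·A = 5.325e-04 · 1.135e-06 = 6.042e-10 m³.
Sliding life L = V_lim·H/(K·W) = 6.042e-10 · 5.581e+09 / (6.940e-04 · 46.25) = 105.1 m.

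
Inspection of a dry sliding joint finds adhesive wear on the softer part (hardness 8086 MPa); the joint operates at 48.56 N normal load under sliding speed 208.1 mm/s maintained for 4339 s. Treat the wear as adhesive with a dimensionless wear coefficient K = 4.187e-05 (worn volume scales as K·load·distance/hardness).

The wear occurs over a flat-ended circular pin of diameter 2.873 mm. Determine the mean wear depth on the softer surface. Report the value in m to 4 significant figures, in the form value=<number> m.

value=3.502e-05 m

Every step runs at full precision, and quoted intermediates are rounded — a lone final rounding: four significant digits.
Sliding speed v = 208.1 mm/s = 0.2081 m/s. Distance L = v·t = 0.2081 m/s × 4339 s = 902.9 m.
Hardness H = 8086 MPa = 8.086e+09 Pa.
Pin diameter d = 2.873 mm = 0.002873 m. Contact area A = π·d²/4 = π·(0.002873 m)²/4 = 6.483e-06 m².
Restated in SI base units: W = 48.56 N, H = 8.086e+09 Pa, K = 4.187e-05.
The Archard volume V = K·W·L/H = 4.187e-05 · 48.56 · 902.9 / 8.086e+09 = 2.270e-10 m³.
Depth h = V/A = 2.270e-10 / 6.483e-06 = 3.502e-05 m.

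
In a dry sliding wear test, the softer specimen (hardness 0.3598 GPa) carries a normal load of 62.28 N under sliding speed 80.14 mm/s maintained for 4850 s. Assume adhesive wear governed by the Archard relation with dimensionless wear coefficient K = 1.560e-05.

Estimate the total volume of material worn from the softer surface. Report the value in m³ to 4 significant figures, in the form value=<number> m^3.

value=1.050e-09 m^3

All arithmetic maintains full float precision — the intermediates are printed rounded; one last rounding to 4 significant figures.
Sliding speed v = 80.14 mm/s = 0.08014 m/s. Total distance L = v·t = 0.08014 m/s × 4850 s = 388.7 m.
Hardness H = 0.3598 GPa = 3.598e+08 Pa.
Restated in SI base units: W = 62.28 N, H = 3.598e+08 Pa, K = 1.560e-05.
Apply Archard: V = K·W·L/H = 1.560e-05 · 62.28 · 388.7 / 3.598e+08 = 1.050e-09 m³.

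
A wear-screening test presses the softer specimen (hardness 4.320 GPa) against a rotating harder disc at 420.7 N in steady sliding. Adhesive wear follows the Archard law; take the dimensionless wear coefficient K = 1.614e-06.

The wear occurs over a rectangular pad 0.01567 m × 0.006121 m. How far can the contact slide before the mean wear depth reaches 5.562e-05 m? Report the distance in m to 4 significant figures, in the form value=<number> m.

Quoted intermediates are rounded; each operation carries full precision, and rounded once at the end to four significant figures.
Convert: Hardness H = 4.320 GPa = 4.320e+09 Pa.
Convert: Contact area A = 0.01567 m × 0.006121 m = 9.592e-05 m².
SI base units throughout: W = 420.7 N, H = 4.320e+09 Pa, K = 1.614e-06.
Limit volume V_lim = h_lim·A = 5.562e-05 · 9.592e-05 = 5.335e-09 m³.
Thus life L = V_lim·H/(K·W) = 5.335e-09 · 4.320e+09 / (1.614e-06 · 420.7) = 3.394e+04 m.

value=3.394e+04 m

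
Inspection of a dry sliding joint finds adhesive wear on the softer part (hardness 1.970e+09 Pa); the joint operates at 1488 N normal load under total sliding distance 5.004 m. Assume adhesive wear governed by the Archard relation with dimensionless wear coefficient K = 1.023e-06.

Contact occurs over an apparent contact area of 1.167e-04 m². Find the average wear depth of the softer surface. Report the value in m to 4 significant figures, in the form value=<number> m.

value=3.313e-08 m

Shown intermediates are rounded — all working math maintains full precision. Rounded once at the end to four significant figures.
In SI base units, W = 1488 N, H = 1.970e+09 Pa, K = 1.023e-06.
The Archard volume V = K·W·L/H = 1.023e-06 · 1488 · 5.004 / 1.970e+09 = 3.867e-12 m³.
Mean wear depth h = V/A = 3.867e-12 / 1.167e-04 = 3.313e-08 m.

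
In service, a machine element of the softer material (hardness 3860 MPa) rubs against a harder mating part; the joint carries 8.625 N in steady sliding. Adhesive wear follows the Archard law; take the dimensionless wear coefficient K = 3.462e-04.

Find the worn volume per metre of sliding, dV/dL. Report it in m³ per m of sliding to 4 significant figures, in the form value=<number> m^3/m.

value=7.736e-13 m^3/m

Intermediates are displayed rounded, and all working math carries full float precision — rounded once at the end: four significant figures.
Hardness H = 3860 MPa = 3.860e+09 Pa.
In SI base units: W = 8.625 N, H = 3.860e+09 Pa, K = 3.462e-04.
Rate of wear dV/dL = K·W/H: 3.462e-04 · 8.625 / 3.860e+09 = 7.736e-13 m³/m.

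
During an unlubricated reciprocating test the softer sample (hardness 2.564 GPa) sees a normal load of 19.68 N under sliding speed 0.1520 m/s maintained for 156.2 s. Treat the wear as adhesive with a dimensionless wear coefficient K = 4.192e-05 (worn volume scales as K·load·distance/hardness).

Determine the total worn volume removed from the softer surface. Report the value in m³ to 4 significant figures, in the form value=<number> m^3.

Intermediate values are displayed rounded; every step holds full precision — rounded just once, at four significant digits.
Total distance L = v·t = 0.1520 m/s × 156.2 s = 23.74 m.
Hardness H = 2.564 GPa = 2.564e+09 Pa.
As SI base values: W = 19.68 N, H = 2.564e+09 Pa, K = 4.192e-05.
Volume removed: V = K·W·L/H = 4.192e-05 · 19.68 · 23.74 / 2.564e+09 = 7.639e-12 m³.

value=7.639e-12 m^3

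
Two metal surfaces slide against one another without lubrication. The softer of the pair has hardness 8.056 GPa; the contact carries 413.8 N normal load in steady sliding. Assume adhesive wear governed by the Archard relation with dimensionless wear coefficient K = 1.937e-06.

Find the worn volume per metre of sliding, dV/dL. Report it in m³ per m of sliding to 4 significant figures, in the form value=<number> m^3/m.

value=9.949e-14 m^3/m

Every step holds full float precision, and intermediates are displayed rounded — rounded once at the end, at 4 significant figures.
Hardness H = 8.056 GPa = 8.056e+09 Pa.
Expressed in SI base units: W = 413.8 N, H = 8.056e+09 Pa, K = 1.937e-06.
Sliding wear rate dV/dL = K·W/H (no L dependence): 1.937e-06 · 413.8 / 8.056e+09 = 9.949e-14 m³/m.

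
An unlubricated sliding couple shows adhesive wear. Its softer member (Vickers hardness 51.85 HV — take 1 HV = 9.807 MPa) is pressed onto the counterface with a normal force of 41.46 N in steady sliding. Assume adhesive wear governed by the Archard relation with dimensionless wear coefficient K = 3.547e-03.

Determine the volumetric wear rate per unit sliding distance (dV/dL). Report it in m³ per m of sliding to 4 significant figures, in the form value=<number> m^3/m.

value=2.892e-10 m^3/m

Intermediate values are shown rounded. All working math runs at exact precision. Rounded just once, at four significant digits.
Hardness H = 51.85 HV × 9.807 MPa/HV = 508.5 MPa = 5.085e+08 Pa.
SI base units throughout: W = 41.46 N, H = 5.085e+08 Pa, K = 3.547e-03.
Wear rate dV/dL = K·W/H, per unit distance: 3.547e-03 · 41.46 / 5.085e+08 = 2.892e-10 m³/m.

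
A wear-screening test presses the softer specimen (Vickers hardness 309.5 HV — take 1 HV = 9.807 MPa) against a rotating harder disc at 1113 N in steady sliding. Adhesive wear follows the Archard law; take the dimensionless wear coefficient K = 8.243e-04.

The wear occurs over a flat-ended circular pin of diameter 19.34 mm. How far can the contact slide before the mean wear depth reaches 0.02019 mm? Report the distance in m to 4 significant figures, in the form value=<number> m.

The intermediates are shown rounded — every step maintains exact precision; a lone final rounding: four significant figures.
Convert: Hardness H = 309.5 HV × 9.807 MPa/HV = 3035 MPa = 3.035e+09 Pa.
Convert: Pin diameter d = 19.34 mm = 0.01934 m. Contact area A = π·d²/4 = π·(0.01934 m)²/4 = 2.938e-04 m².
Convert: Depth limit h_lim = 0.02019 mm = 2.019e-05 m.
As SI base values: W = 1113 N, H = 3.035e+09 Pa, K = 8.243e-04.
At the depth limit, V_lim = h_lim·A = 2.019e-05 · 2.938e-04 = 5.931e-09 m³.
Thus life L = V_lim·H/(K·W) = 5.931e-09 · 3.035e+09 / (8.243e-04 · 1113) = 19.62 m.

value=19.62 m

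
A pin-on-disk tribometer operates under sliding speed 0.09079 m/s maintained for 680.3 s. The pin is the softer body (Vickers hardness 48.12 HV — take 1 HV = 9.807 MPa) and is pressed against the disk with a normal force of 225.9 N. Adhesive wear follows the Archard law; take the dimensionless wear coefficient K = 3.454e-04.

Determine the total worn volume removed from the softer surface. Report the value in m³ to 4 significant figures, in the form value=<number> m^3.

value=1.021e-08 m^3

Intermediate values are displayed rounded — all working math maintains full float precision, and rounded once at the end, at 4 significant digits.
Convert: Sliding distance L = v·t = 0.09079 m/s × 680.3 s = 61.76 m.
Convert: Hardness H = 48.12 HV × 9.807 MPa/HV = 471.9 MPa = 4.719e+08 Pa.
In SI base units, W = 225.9 N, H = 4.719e+08 Pa, K = 3.454e-04.
The Archard volume V = K·W·L/H = 3.454e-04 · 225.9 · 61.76 / 4.719e+08 = 1.021e-08 m³.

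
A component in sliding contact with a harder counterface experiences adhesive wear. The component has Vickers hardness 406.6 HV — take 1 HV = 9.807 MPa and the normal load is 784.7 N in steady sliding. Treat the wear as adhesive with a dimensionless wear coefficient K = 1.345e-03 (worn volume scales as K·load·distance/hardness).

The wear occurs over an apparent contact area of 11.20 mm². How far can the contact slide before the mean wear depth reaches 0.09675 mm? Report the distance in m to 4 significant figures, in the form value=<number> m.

Quoted intermediates are rounded. Each operation maintains full precision; a lone final rounding to 4 significant digits.
Convert: Hardness H = 406.6 HV × 9.807 MPa/HV = 3988 MPa = 3.988e+09 Pa.
Convert: Contact area A = 11.20 mm² = 1.120e-05 m².
Convert: Depth limit h_lim = 0.09675 mm = 9.675e-05 m.
As SI base values: W = 784.7 N, H = 3.988e+09 Pa, K = 1.345e-03.
At the depth limit, V_lim = h_lim·A = 9.675e-05 · 1.120e-05 = 1.084e-09 m³.
Thus life L = V_lim·H/(K·W) = 1.084e-09 · 3.988e+09 / (1.345e-03 · 784.7) = 4.094 m.

value=4.094 m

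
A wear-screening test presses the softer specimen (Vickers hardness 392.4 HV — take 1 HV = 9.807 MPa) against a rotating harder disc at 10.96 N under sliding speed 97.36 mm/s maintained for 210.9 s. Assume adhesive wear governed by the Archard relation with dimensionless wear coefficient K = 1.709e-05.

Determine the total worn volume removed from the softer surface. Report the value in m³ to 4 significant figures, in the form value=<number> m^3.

value=9.994e-13 m^3

All working math holds exact precision; displayed values are rounded. Rounded just once: four significant figures.
Sliding speed v = 97.36 mm/s = 0.09736 m/s. Distance L = v·t = 0.09736 m/s × 210.9 s = 20.53 m.
Hardness H = 392.4 HV × 9.807 MPa/HV = 3848 MPa = 3.848e+09 Pa.
SI base units throughout: W = 10.96 N, H = 3.848e+09 Pa, K = 1.709e-05.
By Archard's law, V = K·W·L/H = 1.709e-05 · 10.96 · 20.53 / 3.848e+09 = 9.994e-13 m³.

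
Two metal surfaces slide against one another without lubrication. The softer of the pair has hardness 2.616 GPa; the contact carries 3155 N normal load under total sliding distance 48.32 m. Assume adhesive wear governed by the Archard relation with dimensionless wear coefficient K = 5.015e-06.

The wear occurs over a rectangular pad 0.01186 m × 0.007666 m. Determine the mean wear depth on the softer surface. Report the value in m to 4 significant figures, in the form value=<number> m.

value=3.214e-06 m

Each operation runs at full float precision, and intermediates are shown rounded, and a single final rounding: four significant digits.
Convert: Hardness H = 2.616 GPa = 2.616e+09 Pa.
Convert: Contact area A = 0.01186 m × 0.007666 m = 9.092e-05 m².
Expressed in SI base units: W = 3155 N, H = 2.616e+09 Pa, K = 5.015e-06.
By Archard's law, V = K·W·L/H = 5.015e-06 · 3155 · 48.32 / 2.616e+09 = 2.923e-10 m³.
Mean wear depth h = V/A = 2.923e-10 / 9.092e-05 = 3.214e-06 m.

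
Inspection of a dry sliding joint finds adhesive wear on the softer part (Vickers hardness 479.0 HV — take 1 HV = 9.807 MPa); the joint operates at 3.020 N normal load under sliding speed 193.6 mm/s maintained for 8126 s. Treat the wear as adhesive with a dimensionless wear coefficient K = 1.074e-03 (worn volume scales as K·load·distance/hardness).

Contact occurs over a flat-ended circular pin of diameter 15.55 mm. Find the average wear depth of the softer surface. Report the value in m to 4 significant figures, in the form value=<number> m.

value=5.720e-06 m

All working math maintains exact precision, and displayed values are rounded — rounded just once, at four significant figures.
Sliding speed v = 193.6 mm/s = 0.1936 m/s. Sliding distance L = v·t = 0.1936 m/s × 8126 s = 1573 m.
Hardness H = 479.0 HV × 9.807 MPa/HV = 4698 MPa = 4.698e+09 Pa.
Pin diameter d = 15.55 mm = 0.01555 m. Contact area A = π·d²/4 = π·(0.01555 m)²/4 = 1.899e-04 m².
Collected in SI base units: W = 3.020 N, H = 4.698e+09 Pa, K = 1.074e-03.
Wear volume V = K·W·L/H = 1.074e-03 · 3.020 · 1573 / 4.698e+09 = 1.086e-09 m³.
Mean depth h = V/A = 1.086e-09 / 1.899e-04 = 5.720e-06 m.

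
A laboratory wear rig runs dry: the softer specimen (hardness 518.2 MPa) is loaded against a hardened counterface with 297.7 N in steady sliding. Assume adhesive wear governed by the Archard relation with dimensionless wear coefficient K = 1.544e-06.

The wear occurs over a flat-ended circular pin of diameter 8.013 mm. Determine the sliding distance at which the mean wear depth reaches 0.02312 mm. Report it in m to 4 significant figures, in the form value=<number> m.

All arithmetic runs at full precision, and intermediates are shown rounded — one last rounding, at 4 significant digits.
Convert: Hardness H = 518.2 MPa = 5.182e+08 Pa.
Convert: Pin diameter d = 8.013 mm = 0.008013 m. Contact area A = π·d²/4 = π·(0.008013 m)²/4 = 5.043e-05 m².
Convert: Depth limit h_lim = 0.02312 mm = 2.312e-05 m.
Expressed in SI base units: W = 297.7 N, H = 5.182e+08 Pa, K = 1.544e-06.
Allowed volume V_lim = h_lim·A = 2.312e-05 · 5.043e-05 = 1.166e-09 m³.
So the life L = V_lim·H/(K·W) = 1.166e-09 · 5.182e+08 / (1.544e-06 · 297.7) = 1314 m.

value=1314 m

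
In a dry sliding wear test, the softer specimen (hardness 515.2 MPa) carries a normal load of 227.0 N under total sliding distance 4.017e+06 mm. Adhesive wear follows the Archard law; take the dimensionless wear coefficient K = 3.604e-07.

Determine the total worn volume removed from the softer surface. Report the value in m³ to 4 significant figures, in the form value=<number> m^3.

value=6.379e-10 m^3

All arithmetic runs at full precision — the intermediates appear rounded; one last rounding: 4 significant figures.
Convert: Total distance L = 4.017e+06 mm = 4017 m.
Convert: Hardness H = 515.2 MPa = 5.152e+08 Pa.
SI base units throughout: W = 227.0 N, H = 5.152e+08 Pa, K = 3.604e-07.
Wear volume V = K·W·L/H = 3.604e-07 · 227.0 · 4017 / 5.152e+08 = 6.379e-10 m³.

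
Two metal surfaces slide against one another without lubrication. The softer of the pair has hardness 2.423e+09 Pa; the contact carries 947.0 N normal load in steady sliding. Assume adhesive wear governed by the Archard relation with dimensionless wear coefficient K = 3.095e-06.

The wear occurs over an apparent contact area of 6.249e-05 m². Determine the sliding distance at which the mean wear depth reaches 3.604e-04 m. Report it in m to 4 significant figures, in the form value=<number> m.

value=1.862e+04 m

Intermediates are printed rounded — the algebra runs at full precision — a single final rounding, at four significant digits.
SI base units throughout: W = 947.0 N, H = 2.423e+09 Pa, K = 3.095e-06.
At the depth limit, V_lim = h_lim·A = 3.604e-04 · 6.249e-05 = 2.252e-08 m³.
Life L = V_lim·H/(K·W) = 2.252e-08 · 2.423e+09 / (3.095e-06 · 947.0) = 1.862e+04 m.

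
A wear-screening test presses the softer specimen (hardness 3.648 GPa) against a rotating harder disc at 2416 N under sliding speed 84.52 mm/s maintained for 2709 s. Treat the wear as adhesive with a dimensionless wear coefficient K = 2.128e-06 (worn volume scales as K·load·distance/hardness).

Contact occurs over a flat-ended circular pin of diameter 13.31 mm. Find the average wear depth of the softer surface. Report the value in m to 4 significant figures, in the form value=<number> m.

All arithmetic carries exact precision, and intermediate values appear rounded, and a lone final rounding, at four significant digits.
Convert: Sliding speed v = 84.52 mm/s = 0.08452 m/s. Distance L = v·t = 0.08452 m/s × 2709 s = 229.0 m.
Convert: Hardness H = 3.648 GPa = 3.648e+09 Pa.
Convert: Pin diameter d = 13.31 mm = 0.01331 m. Contact area A = π·d²/4 = π·(0.01331 m)²/4 = 1.391e-04 m².
In SI base units: W = 2416 N, H = 3.648e+09 Pa, K = 2.128e-06.
Worn volume V = K·W·L/H = 2.128e-06 · 2416 · 229.0 / 3.648e+09 = 3.227e-10 m³.
Depth h = V/A = 3.227e-10 / 1.391e-04 = 2.319e-06 m.

value=2.319e-06 m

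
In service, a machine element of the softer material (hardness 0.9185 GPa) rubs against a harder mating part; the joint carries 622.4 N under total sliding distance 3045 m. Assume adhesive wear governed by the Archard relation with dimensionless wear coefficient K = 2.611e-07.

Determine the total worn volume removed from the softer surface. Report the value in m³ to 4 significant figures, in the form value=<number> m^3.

value=5.387e-10 m^3

Displayed values are rounded, and each operation carries full precision. Rounded just once to four significant figures.
Convert: Hardness H = 0.9185 GPa = 9.185e+08 Pa.
Working in SI base units: W = 622.4 N, H = 9.185e+08 Pa, K = 2.611e-07.
By Archard's law, V = K·W·L/H = 2.611e-07 · 622.4 · 3045 / 9.185e+08 = 5.387e-10 m³.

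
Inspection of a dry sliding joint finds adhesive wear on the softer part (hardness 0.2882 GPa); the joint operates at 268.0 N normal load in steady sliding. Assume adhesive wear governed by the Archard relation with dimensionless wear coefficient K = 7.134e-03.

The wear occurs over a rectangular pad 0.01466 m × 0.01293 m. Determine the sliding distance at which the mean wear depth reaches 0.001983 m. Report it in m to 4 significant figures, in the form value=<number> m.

Each operation keeps exact precision — intermediates are displayed rounded. Rounded once at the end: 4 significant digits.
Hardness H = 0.2882 GPa = 2.882e+08 Pa.
Contact area A = 0.01466 m × 0.01293 m = 1.896e-04 m².
Expressed in SI base units: W = 268.0 N, H = 2.882e+08 Pa, K = 7.134e-03.
Wearable volume V_lim = h_lim·A = 0.001983 · 1.896e-04 = 3.759e-07 m³.
Sliding life L = V_lim·H/(K·W) = 3.759e-07 · 2.882e+08 / (7.134e-03 · 268.0) = 56.66 m.

value=56.66 m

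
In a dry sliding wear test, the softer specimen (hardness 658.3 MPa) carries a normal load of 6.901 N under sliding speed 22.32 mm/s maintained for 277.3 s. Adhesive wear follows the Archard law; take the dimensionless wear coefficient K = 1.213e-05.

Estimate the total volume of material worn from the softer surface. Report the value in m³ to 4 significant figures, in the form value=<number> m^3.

Displayed values are rounded; the algebra keeps full float precision. Rounded once at the end to 4 significant digits.
Convert: Sliding speed v = 22.32 mm/s = 0.02232 m/s. Total distance L = v·t = 0.02232 m/s × 277.3 s = 6.189 m.
Convert: Hardness H = 658.3 MPa = 6.583e+08 Pa.
SI base units throughout: W = 6.901 N, H = 6.583e+08 Pa, K = 1.213e-05.
Archard relation: V = K·W·L/H = 1.213e-05 · 6.901 · 6.189 / 6.583e+08 = 7.870e-13 m³.

value=7.870e-13 m^3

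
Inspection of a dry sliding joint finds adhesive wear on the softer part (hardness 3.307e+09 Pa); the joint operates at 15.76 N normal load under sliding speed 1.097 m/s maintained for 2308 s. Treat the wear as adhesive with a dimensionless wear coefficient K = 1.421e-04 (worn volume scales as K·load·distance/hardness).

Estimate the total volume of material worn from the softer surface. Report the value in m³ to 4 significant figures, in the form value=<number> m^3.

value=1.715e-09 m^3

Intermediates are displayed rounded. The algebra keeps full float precision. Rounded just once, at 4 significant digits.
Convert: Sliding distance L = v·t = 1.097 m/s × 2308 s = 2532 m.
Working in SI base units: W = 15.76 N, H = 3.307e+09 Pa, K = 1.421e-04.
Apply Archard: V = K·W·L/H = 1.421e-04 · 15.76 · 2532 / 3.307e+09 = 1.715e-09 m³.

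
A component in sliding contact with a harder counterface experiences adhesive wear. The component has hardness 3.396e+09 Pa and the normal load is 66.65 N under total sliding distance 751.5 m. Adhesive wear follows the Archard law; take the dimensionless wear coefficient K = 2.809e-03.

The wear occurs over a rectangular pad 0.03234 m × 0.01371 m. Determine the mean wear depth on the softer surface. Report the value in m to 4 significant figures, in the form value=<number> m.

The computation keeps exact precision. Quoted intermediates are rounded, and a lone final rounding, at 4 significant digits.
Contact area A = 0.03234 m × 0.01371 m = 4.434e-04 m².
In SI base units, W = 66.65 N, H = 3.396e+09 Pa, K = 2.809e-03.
Worn volume V = K·W·L/H = 2.809e-03 · 66.65 · 751.5 / 3.396e+09 = 4.143e-08 m³.
Mean depth h = V/A = 4.143e-08 / 4.434e-04 = 9.344e-05 m.

value=9.344e-05 m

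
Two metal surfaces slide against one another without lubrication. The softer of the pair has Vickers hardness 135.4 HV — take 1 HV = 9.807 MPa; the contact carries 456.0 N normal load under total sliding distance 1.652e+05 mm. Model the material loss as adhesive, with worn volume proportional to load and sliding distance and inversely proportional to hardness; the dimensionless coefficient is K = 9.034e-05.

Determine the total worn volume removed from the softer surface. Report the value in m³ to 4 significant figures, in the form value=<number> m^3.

value=5.125e-09 m^3

All arithmetic carries exact precision, and intermediates are displayed rounded — rounded just once, at four significant digits.
Convert: The distance L = 1.652e+05 mm = 165.2 m.
Convert: Hardness H = 135.4 HV × 9.807 MPa/HV = 1328 MPa = 1.328e+09 Pa.
Restated in SI base units: W = 456.0 N, H = 1.328e+09 Pa, K = 9.034e-05.
Archard relation: V = K·W·L/H = 9.034e-05 · 456.0 · 165.2 / 1.328e+09 = 5.125e-09 m³.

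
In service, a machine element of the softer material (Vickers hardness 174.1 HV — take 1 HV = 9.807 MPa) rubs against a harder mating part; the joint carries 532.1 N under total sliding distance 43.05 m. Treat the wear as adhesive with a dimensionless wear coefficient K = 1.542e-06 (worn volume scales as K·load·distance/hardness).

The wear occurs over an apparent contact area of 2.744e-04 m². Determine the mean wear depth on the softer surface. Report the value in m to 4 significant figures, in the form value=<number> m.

value=7.539e-08 m

All arithmetic carries full float precision — intermediates are printed rounded. Rounded once at the end to 4 significant figures.
Hardness H = 174.1 HV × 9.807 MPa/HV = 1707 MPa = 1.707e+09 Pa.
Expressed in SI base units: W = 532.1 N, H = 1.707e+09 Pa, K = 1.542e-06.
Worn volume V = K·W·L/H = 1.542e-06 · 532.1 · 43.05 / 1.707e+09 = 2.069e-11 m³.
Mean wear depth h = V/A = 2.069e-11 / 2.744e-04 = 7.539e-08 m.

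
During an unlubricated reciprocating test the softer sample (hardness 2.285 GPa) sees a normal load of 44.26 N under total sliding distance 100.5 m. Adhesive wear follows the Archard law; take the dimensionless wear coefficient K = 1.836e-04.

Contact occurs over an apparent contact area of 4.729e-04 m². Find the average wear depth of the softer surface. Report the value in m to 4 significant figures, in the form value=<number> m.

Printed values are rounded. All arithmetic keeps exact precision — one last rounding: four significant figures.
Convert: Hardness H = 2.285 GPa = 2.285e+09 Pa.
In SI base units, W = 44.26 N, H = 2.285e+09 Pa, K = 1.836e-04.
Apply Archard: V = K·W·L/H = 1.836e-04 · 44.26 · 100.5 / 2.285e+09 = 3.574e-10 m³.
Average depth h = V/A = 3.574e-10 / 4.729e-04 = 7.558e-07 m.

value=7.558e-07 m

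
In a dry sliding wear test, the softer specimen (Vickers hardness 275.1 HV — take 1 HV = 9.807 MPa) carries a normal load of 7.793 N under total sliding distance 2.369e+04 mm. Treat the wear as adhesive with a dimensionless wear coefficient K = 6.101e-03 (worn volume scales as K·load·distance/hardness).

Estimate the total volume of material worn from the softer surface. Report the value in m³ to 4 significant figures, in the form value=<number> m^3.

value=4.175e-10 m^3

All arithmetic keeps exact precision. The intermediates are shown rounded; a single final rounding: 4 significant figures.
Total distance L = 2.369e+04 mm = 23.69 m.
Hardness H = 275.1 HV × 9.807 MPa/HV = 2698 MPa = 2.698e+09 Pa.
In SI base units, W = 7.793 N, H = 2.698e+09 Pa, K = 6.101e-03.
Archard relation: V = K·W·L/H = 6.101e-03 · 7.793 · 23.69 / 2.698e+09 = 4.175e-10 m³.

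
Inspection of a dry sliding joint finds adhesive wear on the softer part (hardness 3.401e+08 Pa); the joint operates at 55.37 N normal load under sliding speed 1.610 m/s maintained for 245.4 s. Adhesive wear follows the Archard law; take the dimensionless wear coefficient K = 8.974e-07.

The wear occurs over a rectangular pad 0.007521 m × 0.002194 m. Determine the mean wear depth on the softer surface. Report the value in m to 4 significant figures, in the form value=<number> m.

value=3.498e-06 m

All working math carries full precision; the intermediates appear rounded; a single final rounding, at four significant digits.
Convert: Sliding distance L = v·t = 1.610 m/s × 245.4 s = 395.1 m.
Convert: Contact area A = 0.007521 m × 0.002194 m = 1.650e-05 m².
Working in SI base units: W = 55.37 N, H = 3.401e+08 Pa, K = 8.974e-07.
By Archard's law, V = K·W·L/H = 8.974e-07 · 55.37 · 395.1 / 3.401e+08 = 5.772e-11 m³.
Depth of wear h = V/A = 5.772e-11 / 1.650e-05 = 3.498e-06 m.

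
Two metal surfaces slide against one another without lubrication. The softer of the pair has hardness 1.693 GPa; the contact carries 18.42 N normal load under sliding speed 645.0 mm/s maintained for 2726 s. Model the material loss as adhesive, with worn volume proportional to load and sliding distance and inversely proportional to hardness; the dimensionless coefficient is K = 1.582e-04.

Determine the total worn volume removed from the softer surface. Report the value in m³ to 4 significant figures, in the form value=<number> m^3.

Each operation holds full precision; intermediates are displayed rounded — rounded just once: four significant digits.
Sliding speed v = 645.0 mm/s = 0.6450 m/s. Path length L = v·t = 0.6450 m/s × 2726 s = 1758 m.
Hardness H = 1.693 GPa = 1.693e+09 Pa.
In SI base units, W = 18.42 N, H = 1.693e+09 Pa, K = 1.582e-04.
Archard volume V = K·W·L/H = 1.582e-04 · 18.42 · 1758 / 1.693e+09 = 3.026e-09 m³.

value=3.026e-09 m^3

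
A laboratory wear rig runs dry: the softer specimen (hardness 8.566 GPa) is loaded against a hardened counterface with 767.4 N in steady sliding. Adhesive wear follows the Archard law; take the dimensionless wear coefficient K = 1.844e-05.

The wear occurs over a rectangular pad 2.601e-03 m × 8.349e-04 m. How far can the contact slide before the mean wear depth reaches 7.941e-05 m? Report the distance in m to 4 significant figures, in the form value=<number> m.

The computation runs at full precision — intermediates are shown rounded. Rounded just once, at 4 significant digits.
Convert: Hardness H = 8.566 GPa = 8.566e+09 Pa.
Convert: Contact area A = 2.601e-03 m × 8.349e-04 m = 2.172e-06 m².
Collected in SI base units: W = 767.4 N, H = 8.566e+09 Pa, K = 1.844e-05.
Allowed volume V_lim = h_lim·A = 7.941e-05 · 2.172e-06 = 1.724e-10 m³.
Thus life L = V_lim·H/(K·W) = 1.724e-10 · 8.566e+09 / (1.844e-05 · 767.4) = 104.4 m.

value=104.4 m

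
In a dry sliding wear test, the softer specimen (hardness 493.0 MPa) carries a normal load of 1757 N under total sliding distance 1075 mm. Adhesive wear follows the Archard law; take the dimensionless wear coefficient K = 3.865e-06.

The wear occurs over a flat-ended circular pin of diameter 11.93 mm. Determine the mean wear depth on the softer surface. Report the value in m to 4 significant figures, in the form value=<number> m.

The algebra holds full precision — printed values are rounded. Rounded once at the end to four significant digits.
Sliding distance L = 1075 mm = 1.075 m.
Hardness H = 493.0 MPa = 4.930e+08 Pa.
Pin diameter d = 11.93 mm = 0.01193 m. Contact area A = π·d²/4 = π·(0.01193 m)²/4 = 1.118e-04 m².
Expressed in SI base units: W = 1757 N, H = 4.930e+08 Pa, K = 3.865e-06.
The Archard volume V = K·W·L/H = 3.865e-06 · 1757 · 1.075 / 4.930e+08 = 1.481e-11 m³.
Depth of wear h = V/A = 1.481e-11 / 1.118e-04 = 1.325e-07 m.

value=1.325e-07 m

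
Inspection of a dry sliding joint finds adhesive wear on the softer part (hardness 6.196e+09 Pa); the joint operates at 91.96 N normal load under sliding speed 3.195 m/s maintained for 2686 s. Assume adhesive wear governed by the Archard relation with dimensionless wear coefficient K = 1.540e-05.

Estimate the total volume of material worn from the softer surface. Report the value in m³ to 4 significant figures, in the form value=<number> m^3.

value=1.961e-09 m^3

Quoted intermediates are rounded — the computation keeps full float precision — one final rounding to 4 significant digits.
Convert: Distance L = v·t = 3.195 m/s × 2686 s = 8582 m.
Expressed in SI base units: W = 91.96 N, H = 6.196e+09 Pa, K = 1.540e-05.
Worn volume V = K·W·L/H = 1.540e-05 · 91.96 · 8582 / 6.196e+09 = 1.961e-09 m³.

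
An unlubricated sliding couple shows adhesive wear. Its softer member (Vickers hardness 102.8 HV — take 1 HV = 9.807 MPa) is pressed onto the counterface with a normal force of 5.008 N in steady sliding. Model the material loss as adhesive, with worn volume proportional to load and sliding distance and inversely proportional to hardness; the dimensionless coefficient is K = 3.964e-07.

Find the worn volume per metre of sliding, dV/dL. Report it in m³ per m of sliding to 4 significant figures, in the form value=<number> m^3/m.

value=1.969e-15 m^3/m

All working math carries full precision. Intermediates are printed rounded. Rounded just once to four significant digits.
Convert: Hardness H = 102.8 HV × 9.807 MPa/HV = 1008 MPa = 1.008e+09 Pa.
Expressed in SI base units: W = 5.008 N, H = 1.008e+09 Pa, K = 3.964e-07.
The wear rate dV/dL = K·W/H (no L dependence): 3.964e-07 · 5.008 / 1.008e+09 = 1.969e-15 m³/m.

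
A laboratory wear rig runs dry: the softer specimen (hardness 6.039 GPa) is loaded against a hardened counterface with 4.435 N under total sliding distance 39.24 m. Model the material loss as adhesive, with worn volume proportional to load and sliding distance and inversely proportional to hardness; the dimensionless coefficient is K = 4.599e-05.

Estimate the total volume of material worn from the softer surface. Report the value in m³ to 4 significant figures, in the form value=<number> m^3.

Intermediate values are printed rounded; the computation maintains full float precision, and one final rounding to 4 significant digits.
Hardness H = 6.039 GPa = 6.039e+09 Pa.
Restated in SI base units: W = 4.435 N, H = 6.039e+09 Pa, K = 4.599e-05.
Archard volume V = K·W·L/H = 4.599e-05 · 4.435 · 39.24 / 6.039e+09 = 1.325e-12 m³.

value=1.325e-12 m^3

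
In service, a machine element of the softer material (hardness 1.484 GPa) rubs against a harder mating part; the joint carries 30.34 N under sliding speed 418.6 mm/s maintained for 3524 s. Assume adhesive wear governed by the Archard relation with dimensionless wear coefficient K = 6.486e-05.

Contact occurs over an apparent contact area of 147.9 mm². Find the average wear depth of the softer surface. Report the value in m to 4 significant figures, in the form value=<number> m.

value=1.323e-05 m

Each operation maintains full precision — printed values are rounded; one final rounding: four significant digits.
Sliding speed v = 418.6 mm/s = 0.4186 m/s. Distance L = v·t = 0.4186 m/s × 3524 s = 1475 m.
Hardness H = 1.484 GPa = 1.484e+09 Pa.
Contact area A = 147.9 mm² = 1.479e-04 m².
Expressed in SI base units: W = 30.34 N, H = 1.484e+09 Pa, K = 6.486e-05.
The Archard volume V = K·W·L/H = 6.486e-05 · 30.34 · 1475 / 1.484e+09 = 1.956e-09 m³.
Average depth h = V/A = 1.956e-09 / 1.479e-04 = 1.323e-05 m.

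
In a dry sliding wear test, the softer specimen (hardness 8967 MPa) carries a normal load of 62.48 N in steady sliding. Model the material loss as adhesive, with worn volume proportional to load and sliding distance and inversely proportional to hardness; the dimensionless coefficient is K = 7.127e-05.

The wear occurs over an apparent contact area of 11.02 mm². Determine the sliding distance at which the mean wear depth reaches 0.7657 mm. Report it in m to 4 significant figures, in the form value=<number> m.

value=1.699e+04 m

The algebra runs at exact precision — intermediates are printed rounded — one last rounding: 4 significant digits.
Convert: Hardness H = 8967 MPa = 8.967e+09 Pa.
Convert: Contact area A = 11.02 mm² = 1.102e-05 m².
Convert: Depth limit h_lim = 0.7657 mm = 7.657e-04 m.
As SI base values: W = 62.48 N, H = 8.967e+09 Pa, K = 7.127e-05.
Volume at the limit: V_lim = h_lim·A = 7.657e-04 · 1.102e-05 = 8.438e-09 m³.
Thus life L = V_lim·H/(K·W) = 8.438e-09 · 8.967e+09 / (7.127e-05 · 62.48) = 1.699e+04 m.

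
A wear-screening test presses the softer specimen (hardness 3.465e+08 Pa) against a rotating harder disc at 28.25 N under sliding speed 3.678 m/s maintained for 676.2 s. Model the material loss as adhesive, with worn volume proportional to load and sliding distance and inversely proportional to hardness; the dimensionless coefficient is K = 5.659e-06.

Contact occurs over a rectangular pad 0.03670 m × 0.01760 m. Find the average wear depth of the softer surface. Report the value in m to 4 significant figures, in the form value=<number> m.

value=1.776e-06 m

All arithmetic runs at exact precision; the intermediates are printed rounded; a lone final rounding to 4 significant digits.
Convert: Distance L = v·t = 3.678 m/s × 676.2 s = 2487 m.
Convert: Contact area A = 0.03670 m × 0.01760 m = 6.459e-04 m².
In SI base units, W = 28.25 N, H = 3.465e+08 Pa, K = 5.659e-06.
By Archard's law, V = K·W·L/H = 5.659e-06 · 28.25 · 2487 / 3.465e+08 = 1.147e-09 m³.
Mean wear depth h = V/A = 1.147e-09 / 6.459e-04 = 1.776e-06 m.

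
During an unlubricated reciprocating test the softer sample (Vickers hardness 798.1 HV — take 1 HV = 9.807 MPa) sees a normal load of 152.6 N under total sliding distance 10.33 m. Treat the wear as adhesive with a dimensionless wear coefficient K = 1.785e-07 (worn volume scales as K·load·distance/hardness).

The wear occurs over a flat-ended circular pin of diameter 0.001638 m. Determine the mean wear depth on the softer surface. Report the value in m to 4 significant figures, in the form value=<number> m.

Each operation keeps full precision; the intermediates are shown rounded. Rounded just once to 4 significant digits.
Hardness H = 798.1 HV × 9.807 MPa/HV = 7827 MPa = 7.827e+09 Pa.
Contact area A = π·d²/4 = π·(0.001638 m)²/4 = 2.107e-06 m².
In SI base units: W = 152.6 N, H = 7.827e+09 Pa, K = 1.785e-07.
Volume removed: V = K·W·L/H = 1.785e-07 · 152.6 · 10.33 / 7.827e+09 = 3.595e-14 m³.
Depth h = V/A = 3.595e-14 / 2.107e-06 = 1.706e-08 m.

value=1.706e-08 m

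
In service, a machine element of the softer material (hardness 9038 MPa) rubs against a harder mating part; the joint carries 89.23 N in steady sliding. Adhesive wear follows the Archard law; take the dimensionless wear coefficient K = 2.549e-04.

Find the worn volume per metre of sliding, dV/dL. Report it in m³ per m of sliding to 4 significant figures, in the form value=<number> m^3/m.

Quoted intermediates are rounded; all arithmetic maintains full precision; a lone final rounding: four significant digits.
Hardness H = 9038 MPa = 9.038e+09 Pa.
Restated in SI base units: W = 89.23 N, H = 9.038e+09 Pa, K = 2.549e-04.
Rate of wear dV/dL = K·W/H (no L dependence): 2.549e-04 · 89.23 / 9.038e+09 = 2.517e-12 m³/m.

value=2.517e-12 m^3/m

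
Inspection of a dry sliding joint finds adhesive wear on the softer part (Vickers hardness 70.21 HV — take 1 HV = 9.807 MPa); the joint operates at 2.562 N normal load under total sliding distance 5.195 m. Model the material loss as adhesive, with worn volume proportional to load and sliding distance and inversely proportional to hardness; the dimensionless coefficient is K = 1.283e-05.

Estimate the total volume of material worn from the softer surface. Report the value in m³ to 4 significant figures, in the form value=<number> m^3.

Intermediate values are shown rounded — all working math holds full float precision; one last rounding: 4 significant digits.
Hardness H = 70.21 HV × 9.807 MPa/HV = 688.5 MPa = 6.885e+08 Pa.
Expressed in SI base units: W = 2.562 N, H = 6.885e+08 Pa, K = 1.283e-05.
Apply Archard: V = K·W·L/H = 1.283e-05 · 2.562 · 5.195 / 6.885e+08 = 2.480e-13 m³.

value=2.480e-13 m^3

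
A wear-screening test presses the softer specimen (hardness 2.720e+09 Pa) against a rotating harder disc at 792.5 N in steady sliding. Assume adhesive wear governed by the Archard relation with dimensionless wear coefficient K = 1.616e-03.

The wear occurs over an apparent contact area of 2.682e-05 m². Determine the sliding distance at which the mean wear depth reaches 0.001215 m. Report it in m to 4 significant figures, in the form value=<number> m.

value=69.21 m

All working math carries full precision. The intermediates are printed rounded; a single final rounding, at four significant figures.
As SI base values: W = 792.5 N, H = 2.720e+09 Pa, K = 1.616e-03.
Wearable volume V_lim = h_lim·A = 0.001215 · 2.682e-05 = 3.259e-08 m³.
Life L = V_lim·H/(K·W) = 3.259e-08 · 2.720e+09 / (1.616e-03 · 792.5) = 69.21 m.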